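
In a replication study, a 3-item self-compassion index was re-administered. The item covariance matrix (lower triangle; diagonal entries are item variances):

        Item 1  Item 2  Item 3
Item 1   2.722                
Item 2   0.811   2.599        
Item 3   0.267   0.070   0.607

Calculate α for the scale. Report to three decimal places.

ΣVar(i) = 2.722 + 2.599 + 0.607 = 5.928
Sum of the distinct covariances = 1.148
Var(T) = 5.928 + 2 × 1.148 = 8.224
α = (k/(k−1))·(1 − ΣVar(i)/Var(T)) = (3/2)·(1 − 5.928/8.224) = 0.419

α = 0.419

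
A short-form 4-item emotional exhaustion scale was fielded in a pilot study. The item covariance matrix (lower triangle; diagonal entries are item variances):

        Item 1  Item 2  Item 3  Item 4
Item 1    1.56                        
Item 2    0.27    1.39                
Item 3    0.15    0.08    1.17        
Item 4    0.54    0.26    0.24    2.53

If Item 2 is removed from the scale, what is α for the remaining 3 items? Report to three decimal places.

α = 0.392

Remaining items: Item 1, Item 3, Item 4 (k = 3).
Σσ²ᵢ = 1.56 + 1.17 + 2.53 = 5.26
total variance = 5.26 + 2 × 0.93 = 7.12
α (item deleted) = (3/2)·(1 − 5.26/7.12) = 0.392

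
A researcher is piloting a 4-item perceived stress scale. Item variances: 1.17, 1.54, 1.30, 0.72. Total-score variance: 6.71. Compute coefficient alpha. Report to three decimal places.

Σσᵢ² = 1.17 + 1.54 + 1.30 + 0.72 = 4.73
α = (k/(k−1))·(1 − Σσᵢ²/total variance) = (4/3)·(1 − 4.73/6.71) = 0.393

α = 0.393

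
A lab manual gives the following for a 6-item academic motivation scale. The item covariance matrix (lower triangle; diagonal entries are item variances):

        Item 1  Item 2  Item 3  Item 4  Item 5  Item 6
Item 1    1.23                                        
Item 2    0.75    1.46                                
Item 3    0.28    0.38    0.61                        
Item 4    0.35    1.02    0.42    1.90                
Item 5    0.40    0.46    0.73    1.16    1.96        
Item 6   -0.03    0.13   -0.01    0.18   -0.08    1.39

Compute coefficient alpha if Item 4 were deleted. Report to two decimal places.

α = 0.59

Remaining items: Item 1, Item 2, Item 3, Item 5, Item 6 (k = 5).
Σσ²ᵢ = 1.23 + 1.46 + 0.61 + 1.96 + 1.39 = 6.65
σ²_total = 6.65 + 2 × 3.01 = 12.67
α (item deleted) = (5/4)·(1 − 6.65/12.67) = 0.59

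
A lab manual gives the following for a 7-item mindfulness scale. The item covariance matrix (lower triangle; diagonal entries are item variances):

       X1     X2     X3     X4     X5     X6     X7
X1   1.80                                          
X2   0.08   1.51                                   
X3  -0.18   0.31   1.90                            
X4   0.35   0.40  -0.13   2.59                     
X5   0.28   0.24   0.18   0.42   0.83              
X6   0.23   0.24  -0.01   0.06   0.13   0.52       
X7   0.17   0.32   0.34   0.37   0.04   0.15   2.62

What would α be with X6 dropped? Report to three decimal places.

Remaining items: X1, X2, X3, X4, X5, X7 (k = 6).
Σσ²ᵢ = 1.80 + 1.51 + 1.90 + 2.59 + 0.83 + 2.62 = 11.25
σ²_T = 11.25 + 2 × 3.19 = 17.63
α (item deleted) = (6/5)·(1 − 11.25/17.63) = 0.434

α = 0.434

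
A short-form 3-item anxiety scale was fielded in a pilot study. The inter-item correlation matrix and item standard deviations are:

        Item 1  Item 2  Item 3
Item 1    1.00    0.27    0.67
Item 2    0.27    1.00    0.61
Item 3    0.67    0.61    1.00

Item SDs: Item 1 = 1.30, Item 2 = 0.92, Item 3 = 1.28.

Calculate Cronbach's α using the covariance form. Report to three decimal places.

Cronbach's α = 0.762

Σσ²ᵢ = 1.30² + 0.92² + 1.28² = 4.1748
Covariances σ_ij = r_ij · s_i · s_j:
  σ(Item 1,Item 2) = 0.27 × 1.30 × 0.92 = 0.3229
  σ(Item 1,Item 3) = 0.67 × 1.30 × 1.28 = 1.1149
  σ(Item 2,Item 3) = 0.61 × 0.92 × 1.28 = 0.7183
σ²_T = Σσ²ᵢ + 2·Σσ_ij = 4.1748 + 2 × 2.1561 = 8.4870
α = (3/2)·(1 − 4.1748/8.4870) = 0.762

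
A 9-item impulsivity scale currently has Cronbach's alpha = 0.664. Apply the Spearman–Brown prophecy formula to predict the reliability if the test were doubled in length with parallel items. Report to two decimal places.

predicted reliability = 0.80

Length factor m = 2
α' = m·α / (1 + (m−1)·α)
   = 2 × 0.664 / (1 + (2 − 1) × 0.664)
   = 1.3280 / 1.6640 = 0.80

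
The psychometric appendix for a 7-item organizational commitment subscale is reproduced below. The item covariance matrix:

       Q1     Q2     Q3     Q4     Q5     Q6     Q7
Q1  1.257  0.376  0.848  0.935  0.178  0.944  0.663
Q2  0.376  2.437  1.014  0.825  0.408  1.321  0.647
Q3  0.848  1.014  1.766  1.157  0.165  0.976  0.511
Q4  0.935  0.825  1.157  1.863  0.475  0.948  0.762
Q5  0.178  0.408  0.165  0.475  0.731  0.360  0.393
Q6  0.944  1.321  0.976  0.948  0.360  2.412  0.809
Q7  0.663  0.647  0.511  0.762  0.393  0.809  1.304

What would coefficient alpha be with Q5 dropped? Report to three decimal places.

Remaining items: Q1, Q2, Q3, Q4, Q6, Q7 (k = 6).
sum of item variances = 1.257 + 2.437 + 1.766 + 1.863 + 2.412 + 1.304 = 11.039
σ²_T = 11.039 + 2 × 12.736 = 36.511
α (item deleted) = (6/5)·(1 − 11.039/36.511) = 0.837

coefficient alpha = 0.837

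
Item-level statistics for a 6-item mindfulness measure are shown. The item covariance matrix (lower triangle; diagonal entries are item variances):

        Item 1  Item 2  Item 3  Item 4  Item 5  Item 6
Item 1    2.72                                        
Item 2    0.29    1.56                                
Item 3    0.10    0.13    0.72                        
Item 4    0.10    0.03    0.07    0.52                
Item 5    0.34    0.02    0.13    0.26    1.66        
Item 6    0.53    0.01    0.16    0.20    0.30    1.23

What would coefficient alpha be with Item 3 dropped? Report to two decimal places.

α = 0.44

Remaining items: Item 1, Item 2, Item 4, Item 5, Item 6 (k = 5).
sum of item variances = 2.72 + 1.56 + 0.52 + 1.66 + 1.23 = 7.69
σ²_total = 7.69 + 2 × 2.08 = 11.85
α (item deleted) = (5/4)·(1 − 7.69/11.85) = 0.44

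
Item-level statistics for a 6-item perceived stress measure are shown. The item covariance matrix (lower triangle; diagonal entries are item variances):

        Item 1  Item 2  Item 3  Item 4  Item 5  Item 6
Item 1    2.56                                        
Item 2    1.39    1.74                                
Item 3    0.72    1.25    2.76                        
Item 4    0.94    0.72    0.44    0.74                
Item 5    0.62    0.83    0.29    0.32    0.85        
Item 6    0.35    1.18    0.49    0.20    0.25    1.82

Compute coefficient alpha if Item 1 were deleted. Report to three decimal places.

Remaining items: Item 2, Item 3, Item 4, Item 5, Item 6 (k = 5).
Σσ²ᵢ = 1.74 + 2.76 + 0.74 + 0.85 + 1.82 = 7.91
Var(T) = 7.91 + 2 × 5.97 = 19.85
α (item deleted) = (5/4)·(1 − 7.91/19.85) = 0.752

α = 0.752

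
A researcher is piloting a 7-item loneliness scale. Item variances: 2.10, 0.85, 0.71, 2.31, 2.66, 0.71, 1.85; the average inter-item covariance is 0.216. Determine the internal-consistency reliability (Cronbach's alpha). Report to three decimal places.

Σσ²ᵢ = 2.10 + 0.85 + 0.71 + 2.31 + 2.66 + 0.71 + 1.85 = 11.19
Sum of the 21 distinct covariances = 21 × 0.216 = 4.536
σ²_T = Σσ²ᵢ + 2·Σcov = 11.19 + 2 × 4.536 = 20.262
α = (7/6)·(1 − 11.19/20.262) = 0.522

α = 0.522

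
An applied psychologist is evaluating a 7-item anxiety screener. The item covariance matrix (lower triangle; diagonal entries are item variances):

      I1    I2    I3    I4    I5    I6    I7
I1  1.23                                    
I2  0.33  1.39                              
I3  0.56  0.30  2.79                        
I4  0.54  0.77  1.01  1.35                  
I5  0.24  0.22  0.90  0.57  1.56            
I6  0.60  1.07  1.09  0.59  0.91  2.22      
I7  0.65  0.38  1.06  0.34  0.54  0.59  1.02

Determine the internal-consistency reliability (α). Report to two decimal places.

sum of item variances = 1.23 + 1.39 + 2.79 + 1.35 + 1.56 + 2.22 + 1.02 = 11.56
Sum of the distinct covariances = 13.26
σ²_T = 11.56 + 2 × 13.26 = 38.08
α = (k/(k−1))·(1 − sum of item variances/σ²_T) = (7/6)·(1 − 11.56/38.08) = 0.81

α = 0.81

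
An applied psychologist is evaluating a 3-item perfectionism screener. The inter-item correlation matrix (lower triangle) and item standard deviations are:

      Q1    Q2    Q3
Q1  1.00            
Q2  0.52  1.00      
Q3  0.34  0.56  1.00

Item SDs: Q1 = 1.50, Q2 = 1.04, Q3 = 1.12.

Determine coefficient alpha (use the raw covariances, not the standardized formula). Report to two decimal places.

coefficient alpha = 0.71

Σσ²ᵢ = 1.50² + 1.04² + 1.12² = 4.5860
Covariances σ_ij = r_ij · s_i · s_j:
  σ(Q1,Q2) = 0.52 × 1.50 × 1.04 = 0.8112
  σ(Q1,Q3) = 0.34 × 1.50 × 1.12 = 0.5712
  σ(Q2,Q3) = 0.56 × 1.04 × 1.12 = 0.6523
σ²_T = Σσ²ᵢ + 2·Σσ_ij = 4.5860 + 2 × 2.0347 = 8.6554
α = (3/2)·(1 − 4.5860/8.6554) = 0.71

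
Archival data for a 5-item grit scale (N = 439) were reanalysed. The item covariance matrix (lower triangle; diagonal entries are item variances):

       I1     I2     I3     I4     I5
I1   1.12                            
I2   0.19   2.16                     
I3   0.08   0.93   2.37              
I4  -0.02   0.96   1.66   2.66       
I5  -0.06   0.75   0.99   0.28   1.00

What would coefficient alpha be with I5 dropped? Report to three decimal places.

Remaining items: I1, I2, I3, I4 (k = 4).
Σσᵢ² = 1.12 + 2.16 + 2.37 + 2.66 = 8.31
σ²_T = 8.31 + 2 × 3.80 = 15.91
α (item deleted) = (4/3)·(1 − 8.31/15.91) = 0.637

α = 0.637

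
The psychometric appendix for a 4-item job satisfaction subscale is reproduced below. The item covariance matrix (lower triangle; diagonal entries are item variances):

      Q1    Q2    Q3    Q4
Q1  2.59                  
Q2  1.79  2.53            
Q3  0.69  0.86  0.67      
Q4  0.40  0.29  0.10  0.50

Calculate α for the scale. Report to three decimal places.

sum of item variances = 2.59 + 2.53 + 0.67 + 0.50 = 6.29
Sum of the distinct covariances = 4.13
σ²_T = 6.29 + 2 × 4.13 = 14.55
α = (k/(k−1))·(1 − sum of item variances/σ²_T) = (4/3)·(1 − 6.29/14.55) = 0.757

α = 0.757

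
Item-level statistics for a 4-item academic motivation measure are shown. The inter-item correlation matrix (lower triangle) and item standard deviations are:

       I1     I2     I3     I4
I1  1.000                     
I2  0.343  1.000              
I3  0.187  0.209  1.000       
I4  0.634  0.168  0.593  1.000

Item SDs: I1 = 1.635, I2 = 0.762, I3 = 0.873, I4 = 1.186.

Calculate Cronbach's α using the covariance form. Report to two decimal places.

Σσ²ᵢ = 1.635² + 0.762² + 0.873² + 1.186² = 5.4226
Covariances σ_ij = r_ij · s_i · s_j:
  σ(I1,I2) = 0.343 × 1.635 × 0.762 = 0.4273
  σ(I1,I3) = 0.187 × 1.635 × 0.873 = 0.2669
  σ(I1,I4) = 0.634 × 1.635 × 1.186 = 1.2294
  σ(I2,I3) = 0.209 × 0.762 × 0.873 = 0.1390
  σ(I2,I4) = 0.168 × 0.762 × 1.186 = 0.1518
  σ(I3,I4) = 0.593 × 0.873 × 1.186 = 0.6140
σ²_T = Σσ²ᵢ + 2·Σσ_ij = 5.4226 + 2 × 2.8284 = 11.0794
α = (4/3)·(1 − 5.4226/11.0794) = 0.68

α = 0.68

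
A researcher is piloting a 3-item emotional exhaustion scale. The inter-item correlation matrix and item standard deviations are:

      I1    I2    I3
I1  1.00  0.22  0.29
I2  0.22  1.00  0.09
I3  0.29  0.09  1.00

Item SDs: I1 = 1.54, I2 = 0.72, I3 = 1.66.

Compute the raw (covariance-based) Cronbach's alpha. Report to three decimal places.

Σσ²ᵢ = 1.54² + 0.72² + 1.66² = 5.6456
Covariances σ_ij = r_ij · s_i · s_j:
  σ(I1,I2) = 0.22 × 1.54 × 0.72 = 0.2439
  σ(I1,I3) = 0.29 × 1.54 × 1.66 = 0.7414
  σ(I2,I3) = 0.09 × 0.72 × 1.66 = 0.1076
σ²_T = Σσ²ᵢ + 2·Σσ_ij = 5.6456 + 2 × 1.0929 = 7.8314
α = (3/2)·(1 − 5.6456/7.8314) = 0.419

Cronbach's alpha = 0.419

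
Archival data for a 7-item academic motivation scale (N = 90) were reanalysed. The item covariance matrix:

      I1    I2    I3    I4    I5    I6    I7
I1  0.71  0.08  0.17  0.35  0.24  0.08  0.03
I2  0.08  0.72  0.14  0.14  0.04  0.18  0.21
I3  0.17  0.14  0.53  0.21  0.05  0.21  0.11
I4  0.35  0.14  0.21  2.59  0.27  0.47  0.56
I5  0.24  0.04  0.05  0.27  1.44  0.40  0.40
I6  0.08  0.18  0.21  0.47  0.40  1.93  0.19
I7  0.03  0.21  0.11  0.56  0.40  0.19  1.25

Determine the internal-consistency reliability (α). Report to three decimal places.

α = 0.580

Σσᵢ² = 0.71 + 0.72 + 0.53 + 2.59 + 1.44 + 1.93 + 1.25 = 9.17
Sum of off-diagonal covariances = 4.53
σ²_T = 9.17 + 2 × 4.53 = 18.23
α = (k/(k−1))·(1 − Σσᵢ²/σ²_T) = (7/6)·(1 − 9.17/18.23) = 0.580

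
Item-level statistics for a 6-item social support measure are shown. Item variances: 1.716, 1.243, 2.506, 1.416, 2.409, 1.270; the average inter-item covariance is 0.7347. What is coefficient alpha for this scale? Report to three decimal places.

coefficient alpha = 0.811

Σσᵢ² = 1.716 + 1.243 + 2.506 + 1.416 + 2.409 + 1.270 = 10.560
Sum of the 15 distinct covariances = 15 × 0.7347 = 11.0205
total variance = Σσᵢ² + 2·Σcov = 10.560 + 2 × 11.0205 = 32.6010
α = (6/5)·(1 − 10.560/32.6010) = 0.811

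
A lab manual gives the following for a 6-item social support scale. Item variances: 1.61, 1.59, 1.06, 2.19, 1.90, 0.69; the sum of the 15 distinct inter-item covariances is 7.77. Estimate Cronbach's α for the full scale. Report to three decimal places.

Σσᵢ² = 1.61 + 1.59 + 1.06 + 2.19 + 1.90 + 0.69 = 9.04
Sum of distinct covariances = 7.77
total variance = Σσᵢ² + 2·Σcov = 9.04 + 2 × 7.77 = 24.58
α = (6/5)·(1 − 9.04/24.58) = 0.759

Cronbach's α = 0.759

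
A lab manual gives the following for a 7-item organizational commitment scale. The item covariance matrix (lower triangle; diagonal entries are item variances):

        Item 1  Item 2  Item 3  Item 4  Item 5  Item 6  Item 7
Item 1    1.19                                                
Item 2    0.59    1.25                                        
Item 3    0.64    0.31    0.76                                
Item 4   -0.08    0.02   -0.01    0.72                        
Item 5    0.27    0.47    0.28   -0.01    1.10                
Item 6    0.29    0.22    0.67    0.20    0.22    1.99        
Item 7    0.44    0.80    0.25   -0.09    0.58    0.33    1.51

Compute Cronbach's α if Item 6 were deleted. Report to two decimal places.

Cronbach's α = 0.69

Remaining items: Item 1, Item 2, Item 3, Item 4, Item 5, Item 7 (k = 6).
sum of item variances = 1.19 + 1.25 + 0.76 + 0.72 + 1.10 + 1.51 = 6.53
Var(T) = 6.53 + 2 × 4.46 = 15.45
α (item deleted) = (6/5)·(1 − 6.53/15.45) = 0.69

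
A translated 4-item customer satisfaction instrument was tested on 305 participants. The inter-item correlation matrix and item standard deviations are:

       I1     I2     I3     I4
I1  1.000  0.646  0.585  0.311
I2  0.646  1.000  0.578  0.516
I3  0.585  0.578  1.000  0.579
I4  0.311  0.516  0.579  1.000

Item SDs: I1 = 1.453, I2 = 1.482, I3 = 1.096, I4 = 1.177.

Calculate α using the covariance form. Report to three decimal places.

Σσ²ᵢ = 1.453² + 1.482² + 1.096² + 1.177² = 6.8941
Covariances σ_ij = r_ij · s_i · s_j:
  σ(I1,I2) = 0.646 × 1.453 × 1.482 = 1.3911
  σ(I1,I3) = 0.585 × 1.453 × 1.096 = 0.9316
  σ(I1,I4) = 0.311 × 1.453 × 1.177 = 0.5319
  σ(I2,I3) = 0.578 × 1.482 × 1.096 = 0.9388
  σ(I2,I4) = 0.516 × 1.482 × 1.177 = 0.9001
  σ(I3,I4) = 0.579 × 1.096 × 1.177 = 0.7469
σ²_T = Σσ²ᵢ + 2·Σσ_ij = 6.8941 + 2 × 5.4404 = 17.7749
α = (4/3)·(1 − 6.8941/17.7749) = 0.816

α = 0.816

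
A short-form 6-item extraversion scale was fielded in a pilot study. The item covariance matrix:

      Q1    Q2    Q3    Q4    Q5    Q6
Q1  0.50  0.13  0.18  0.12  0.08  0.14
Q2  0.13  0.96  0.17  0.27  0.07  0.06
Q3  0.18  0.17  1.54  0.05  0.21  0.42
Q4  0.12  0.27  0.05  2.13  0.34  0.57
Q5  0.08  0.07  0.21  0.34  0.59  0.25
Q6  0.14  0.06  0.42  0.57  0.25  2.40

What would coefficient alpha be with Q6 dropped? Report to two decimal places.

coefficient alpha = 0.45

Remaining items: Q1, Q2, Q3, Q4, Q5 (k = 5).
ΣVar(i) = 0.50 + 0.96 + 1.54 + 2.13 + 0.59 = 5.72
σ²_T = 5.72 + 2 × 1.62 = 8.96
α (item deleted) = (5/4)·(1 − 5.72/8.96) = 0.45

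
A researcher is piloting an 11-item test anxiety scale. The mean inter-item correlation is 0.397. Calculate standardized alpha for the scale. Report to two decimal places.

α = 0.88

Standardized α = k·r̄ / (1 + (k−1)·r̄) = 11 × 0.397 / (1 + 10 × 0.397)
  = 4.3670 / 4.9700 = 0.88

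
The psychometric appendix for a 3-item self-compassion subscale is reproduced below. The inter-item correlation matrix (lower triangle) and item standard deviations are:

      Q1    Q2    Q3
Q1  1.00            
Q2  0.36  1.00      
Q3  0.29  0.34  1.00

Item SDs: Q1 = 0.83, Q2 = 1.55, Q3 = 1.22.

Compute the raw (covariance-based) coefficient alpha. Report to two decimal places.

Σσ²ᵢ = 0.83² + 1.55² + 1.22² = 4.5798
Covariances σ_ij = r_ij · s_i · s_j:
  σ(Q1,Q2) = 0.36 × 0.83 × 1.55 = 0.4631
  σ(Q1,Q3) = 0.29 × 0.83 × 1.22 = 0.2937
  σ(Q2,Q3) = 0.34 × 1.55 × 1.22 = 0.6429
σ²_T = Σσ²ᵢ + 2·Σσ_ij = 4.5798 + 2 × 1.3997 = 7.3792
α = (3/2)·(1 − 4.5798/7.3792) = 0.57

α = 0.57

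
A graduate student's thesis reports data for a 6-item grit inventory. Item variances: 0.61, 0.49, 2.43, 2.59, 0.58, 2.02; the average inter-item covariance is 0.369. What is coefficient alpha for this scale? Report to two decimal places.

sum of item variances = 0.61 + 0.49 + 2.43 + 2.59 + 0.58 + 2.02 = 8.72
Sum of the 15 distinct covariances = 15 × 0.369 = 5.535
σ²_total = sum of item variances + 2·Σcov = 8.72 + 2 × 5.535 = 19.790
α = (6/5)·(1 − 8.72/19.790) = 0.67

coefficient alpha = 0.67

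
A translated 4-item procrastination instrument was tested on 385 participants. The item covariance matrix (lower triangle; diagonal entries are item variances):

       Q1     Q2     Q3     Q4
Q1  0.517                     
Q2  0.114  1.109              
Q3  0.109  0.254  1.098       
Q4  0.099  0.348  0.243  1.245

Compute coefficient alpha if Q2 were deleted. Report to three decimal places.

coefficient alpha = 0.360

Remaining items: Q1, Q3, Q4 (k = 3).
sum of item variances = 0.517 + 1.098 + 1.245 = 2.860
Var(T) = 2.860 + 2 × 0.451 = 3.762
α (item deleted) = (3/2)·(1 − 2.860/3.762) = 0.360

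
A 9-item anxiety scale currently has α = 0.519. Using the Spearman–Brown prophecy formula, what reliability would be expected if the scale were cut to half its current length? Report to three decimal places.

predicted reliability = 0.350

Length factor m = 1/2
α' = m·α / (1 − (1−m)·α)
   = 1/2 × 0.519 / (1 − (1 − 1/2) × 0.519)
   = 0.2595 / 0.7405 = 0.350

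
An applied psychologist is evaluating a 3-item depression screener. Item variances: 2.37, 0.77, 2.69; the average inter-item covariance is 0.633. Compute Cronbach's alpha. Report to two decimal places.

sum of item variances = 2.37 + 0.77 + 2.69 = 5.83
Sum of the 3 distinct covariances = 3 × 0.633 = 1.899
total variance = sum of item variances + 2·Σcov = 5.83 + 2 × 1.899 = 9.628
α = (3/2)·(1 − 5.83/9.628) = 0.59

α = 0.59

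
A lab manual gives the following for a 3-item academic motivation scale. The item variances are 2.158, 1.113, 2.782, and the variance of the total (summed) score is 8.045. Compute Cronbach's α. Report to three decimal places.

Cronbach's α = 0.371

Σσ²ᵢ = 2.158 + 1.113 + 2.782 = 6.053
α = (k/(k−1))·(1 − Σσ²ᵢ/Var(T)) = (3/2)·(1 − 6.053/8.045) = 0.371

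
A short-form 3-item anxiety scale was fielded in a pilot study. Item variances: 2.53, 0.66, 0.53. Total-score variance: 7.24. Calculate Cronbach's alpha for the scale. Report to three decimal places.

Cronbach's alpha = 0.729

ΣVar(i) = 2.53 + 0.66 + 0.53 = 3.72
α = (k/(k−1))·(1 − ΣVar(i)/σ²_T) = (3/2)·(1 − 3.72/7.24) = 0.729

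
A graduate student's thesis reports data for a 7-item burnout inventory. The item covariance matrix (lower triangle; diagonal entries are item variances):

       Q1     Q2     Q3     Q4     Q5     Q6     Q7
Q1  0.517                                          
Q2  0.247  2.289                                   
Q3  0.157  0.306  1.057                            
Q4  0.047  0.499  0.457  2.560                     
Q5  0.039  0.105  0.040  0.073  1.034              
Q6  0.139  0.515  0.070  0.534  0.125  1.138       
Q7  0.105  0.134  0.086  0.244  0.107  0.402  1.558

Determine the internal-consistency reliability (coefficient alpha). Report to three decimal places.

α = 0.544

Σσ²ᵢ = 0.517 + 2.289 + 1.057 + 2.560 + 1.034 + 1.138 + 1.558 = 10.153
Sum of the distinct covariances = 4.431
Var(T) = 10.153 + 2 × 4.431 = 19.015
α = (k/(k−1))·(1 − Σσ²ᵢ/Var(T)) = (7/6)·(1 − 10.153/19.015) = 0.544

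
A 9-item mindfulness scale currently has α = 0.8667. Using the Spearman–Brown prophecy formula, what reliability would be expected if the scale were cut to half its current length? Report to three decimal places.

predicted reliability = 0.765

Length factor m = 1/2
α' = m·α / (1 − (1−m)·α)
   = 1/2 × 0.8667 / (1 − (1 − 1/2) × 0.8667)
   = 0.4334 / 0.5666 = 0.765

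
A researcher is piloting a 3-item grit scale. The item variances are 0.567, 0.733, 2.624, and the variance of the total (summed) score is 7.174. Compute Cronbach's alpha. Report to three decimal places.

Σσᵢ² = 0.567 + 0.733 + 2.624 = 3.924
α = (k/(k−1))·(1 − Σσᵢ²/total variance) = (3/2)·(1 − 3.924/7.174) = 0.680

α = 0.680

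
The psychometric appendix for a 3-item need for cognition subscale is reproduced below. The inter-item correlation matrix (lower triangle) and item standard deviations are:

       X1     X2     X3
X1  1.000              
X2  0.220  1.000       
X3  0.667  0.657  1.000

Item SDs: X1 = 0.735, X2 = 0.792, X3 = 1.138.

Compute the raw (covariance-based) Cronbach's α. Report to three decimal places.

Σσ²ᵢ = 0.735² + 0.792² + 1.138² = 2.4625
Covariances σ_ij = r_ij · s_i · s_j:
  σ(X1,X2) = 0.220 × 0.735 × 0.792 = 0.1281
  σ(X1,X3) = 0.667 × 0.735 × 1.138 = 0.5579
  σ(X2,X3) = 0.657 × 0.792 × 1.138 = 0.5922
σ²_T = Σσ²ᵢ + 2·Σσ_ij = 2.4625 + 2 × 1.2782 = 5.0189
α = (3/2)·(1 − 2.4625/5.0189) = 0.764

Cronbach's α = 0.764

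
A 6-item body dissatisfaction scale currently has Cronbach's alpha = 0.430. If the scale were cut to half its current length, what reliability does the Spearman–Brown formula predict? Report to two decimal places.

predicted reliability = 0.27

Length factor m = 1/2
α' = m·α / (1 − (1−m)·α)
   = 1/2 × 0.430 / (1 − (1 − 1/2) × 0.430)
   = 0.2150 / 0.7850 = 0.27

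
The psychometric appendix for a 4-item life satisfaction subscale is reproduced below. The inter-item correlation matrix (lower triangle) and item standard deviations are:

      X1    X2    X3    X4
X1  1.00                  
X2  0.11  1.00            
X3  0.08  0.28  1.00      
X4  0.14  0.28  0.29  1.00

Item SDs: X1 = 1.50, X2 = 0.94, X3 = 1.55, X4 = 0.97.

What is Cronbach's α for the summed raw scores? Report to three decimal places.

Cronbach's α = 0.449

Σσ²ᵢ = 1.50² + 0.94² + 1.55² + 0.97² = 6.4770
Covariances σ_ij = r_ij · s_i · s_j:
  σ(X1,X2) = 0.11 × 1.50 × 0.94 = 0.1551
  σ(X1,X3) = 0.08 × 1.50 × 1.55 = 0.1860
  σ(X1,X4) = 0.14 × 1.50 × 0.97 = 0.2037
  σ(X2,X3) = 0.28 × 0.94 × 1.55 = 0.4080
  σ(X2,X4) = 0.28 × 0.94 × 0.97 = 0.2553
  σ(X3,X4) = 0.29 × 1.55 × 0.97 = 0.4360
σ²_T = Σσ²ᵢ + 2·Σσ_ij = 6.4770 + 2 × 1.6441 = 9.7652
α = (4/3)·(1 − 6.4770/9.7652) = 0.449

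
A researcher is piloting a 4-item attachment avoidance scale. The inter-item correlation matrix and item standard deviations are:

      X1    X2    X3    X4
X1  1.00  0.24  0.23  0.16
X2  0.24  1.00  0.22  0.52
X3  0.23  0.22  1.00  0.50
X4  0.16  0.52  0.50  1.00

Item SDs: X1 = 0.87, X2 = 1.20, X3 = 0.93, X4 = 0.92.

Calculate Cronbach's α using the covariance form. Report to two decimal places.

Cronbach's α = 0.64

Σσ²ᵢ = 0.87² + 1.20² + 0.93² + 0.92² = 3.9082
Covariances σ_ij = r_ij · s_i · s_j:
  σ(X1,X2) = 0.24 × 0.87 × 1.20 = 0.2506
  σ(X1,X3) = 0.23 × 0.87 × 0.93 = 0.1861
  σ(X1,X4) = 0.16 × 0.87 × 0.92 = 0.1281
  σ(X2,X3) = 0.22 × 1.20 × 0.93 = 0.2455
  σ(X2,X4) = 0.52 × 1.20 × 0.92 = 0.5741
  σ(X3,X4) = 0.50 × 0.93 × 0.92 = 0.4278
σ²_T = Σσ²ᵢ + 2·Σσ_ij = 3.9082 + 2 × 1.8122 = 7.5326
α = (4/3)·(1 − 3.9082/7.5326) = 0.64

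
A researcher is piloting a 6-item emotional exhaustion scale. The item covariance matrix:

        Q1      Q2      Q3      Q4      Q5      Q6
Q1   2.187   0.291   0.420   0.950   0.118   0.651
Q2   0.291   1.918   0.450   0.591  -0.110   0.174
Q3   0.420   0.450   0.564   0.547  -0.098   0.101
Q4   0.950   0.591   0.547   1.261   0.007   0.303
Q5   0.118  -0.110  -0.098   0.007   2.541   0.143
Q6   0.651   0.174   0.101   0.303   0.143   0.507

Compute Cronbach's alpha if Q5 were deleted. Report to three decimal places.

Remaining items: Q1, Q2, Q3, Q4, Q6 (k = 5).
Σσ²ᵢ = 2.187 + 1.918 + 0.564 + 1.261 + 0.507 = 6.437
total variance = 6.437 + 2 × 4.478 = 15.393
α (item deleted) = (5/4)·(1 − 6.437/15.393) = 0.727

Cronbach's alpha = 0.727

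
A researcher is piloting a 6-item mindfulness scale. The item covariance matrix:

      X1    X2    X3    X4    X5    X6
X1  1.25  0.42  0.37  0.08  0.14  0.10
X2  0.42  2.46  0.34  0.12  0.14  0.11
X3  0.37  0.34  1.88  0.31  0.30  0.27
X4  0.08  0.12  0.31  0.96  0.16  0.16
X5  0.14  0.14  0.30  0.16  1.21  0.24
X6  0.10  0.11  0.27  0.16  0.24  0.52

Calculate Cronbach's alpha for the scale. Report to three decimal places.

sum of item variances = 1.25 + 2.46 + 1.88 + 0.96 + 1.21 + 0.52 = 8.28
Sum of the distinct covariances = 3.26
Var(T) = 8.28 + 2 × 3.26 = 14.80
α = (k/(k−1))·(1 − sum of item variances/Var(T)) = (6/5)·(1 − 8.28/14.80) = 0.529

α = 0.529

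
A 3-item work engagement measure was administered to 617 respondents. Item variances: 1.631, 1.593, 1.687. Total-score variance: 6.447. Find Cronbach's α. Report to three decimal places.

Σσᵢ² = 1.631 + 1.593 + 1.687 = 4.911
α = (k/(k−1))·(1 − Σσᵢ²/σ²_total) = (3/2)·(1 − 4.911/6.447) = 0.357

Cronbach's α = 0.357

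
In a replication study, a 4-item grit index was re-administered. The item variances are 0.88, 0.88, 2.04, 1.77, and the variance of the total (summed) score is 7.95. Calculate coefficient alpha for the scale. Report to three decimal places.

Σσ²ᵢ = 0.88 + 0.88 + 2.04 + 1.77 = 5.57
α = (k/(k−1))·(1 − Σσ²ᵢ/Var(T)) = (4/3)·(1 − 5.57/7.95) = 0.399

α = 0.399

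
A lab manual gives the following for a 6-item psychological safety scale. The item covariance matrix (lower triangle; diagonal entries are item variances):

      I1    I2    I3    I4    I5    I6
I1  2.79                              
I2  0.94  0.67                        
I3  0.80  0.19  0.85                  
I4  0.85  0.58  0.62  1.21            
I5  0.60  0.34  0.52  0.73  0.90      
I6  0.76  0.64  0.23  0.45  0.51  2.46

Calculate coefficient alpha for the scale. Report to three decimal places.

ΣVar(i) = 2.79 + 0.67 + 0.85 + 1.21 + 0.90 + 2.46 = 8.88
Sum of off-diagonal covariances = 8.76
σ²_total = 8.88 + 2 × 8.76 = 26.40
α = (k/(k−1))·(1 − ΣVar(i)/σ²_total) = (6/5)·(1 − 8.88/26.40) = 0.796

coefficient alpha = 0.796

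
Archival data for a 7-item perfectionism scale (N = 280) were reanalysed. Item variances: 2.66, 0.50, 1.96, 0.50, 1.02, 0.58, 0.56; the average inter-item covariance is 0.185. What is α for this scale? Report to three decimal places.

α = 0.583

Σσᵢ² = 2.66 + 0.50 + 1.96 + 0.50 + 1.02 + 0.58 + 0.56 = 7.78
Sum of the 21 distinct covariances = 21 × 0.185 = 3.885
total variance = Σσᵢ² + 2·Σcov = 7.78 + 2 × 3.885 = 15.550
α = (7/6)·(1 − 7.78/15.550) = 0.583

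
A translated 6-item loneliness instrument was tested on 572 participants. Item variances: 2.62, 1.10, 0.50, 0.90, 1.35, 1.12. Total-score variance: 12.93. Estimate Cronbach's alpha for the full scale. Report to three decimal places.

Σσᵢ² = 2.62 + 1.10 + 0.50 + 0.90 + 1.35 + 1.12 = 7.59
α = (k/(k−1))·(1 − Σσᵢ²/σ²_total) = (6/5)·(1 − 7.59/12.93) = 0.496

Cronbach's alpha = 0.496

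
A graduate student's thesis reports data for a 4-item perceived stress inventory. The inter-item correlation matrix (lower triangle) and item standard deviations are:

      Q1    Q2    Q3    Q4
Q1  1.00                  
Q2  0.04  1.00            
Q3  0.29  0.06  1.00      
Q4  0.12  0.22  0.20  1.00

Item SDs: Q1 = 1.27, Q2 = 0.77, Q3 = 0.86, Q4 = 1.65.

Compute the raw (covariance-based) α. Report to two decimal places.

α = 0.40

Σσ²ᵢ = 1.27² + 0.77² + 0.86² + 1.65² = 5.6679
Covariances σ_ij = r_ij · s_i · s_j:
  σ(Q1,Q2) = 0.04 × 1.27 × 0.77 = 0.0391
  σ(Q1,Q3) = 0.29 × 1.27 × 0.86 = 0.3167
  σ(Q1,Q4) = 0.12 × 1.27 × 1.65 = 0.2515
  σ(Q2,Q3) = 0.06 × 0.77 × 0.86 = 0.0397
  σ(Q2,Q4) = 0.22 × 0.77 × 1.65 = 0.2795
  σ(Q3,Q4) = 0.20 × 0.86 × 1.65 = 0.2838
σ²_T = Σσ²ᵢ + 2·Σσ_ij = 5.6679 + 2 × 1.2103 = 8.0885
α = (4/3)·(1 − 5.6679/8.0885) = 0.40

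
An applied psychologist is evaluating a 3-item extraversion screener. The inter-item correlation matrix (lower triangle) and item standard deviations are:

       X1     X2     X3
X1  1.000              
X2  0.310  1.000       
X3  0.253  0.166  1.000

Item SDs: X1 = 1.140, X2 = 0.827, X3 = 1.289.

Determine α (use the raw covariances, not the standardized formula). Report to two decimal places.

Σσ²ᵢ = 1.140² + 0.827² + 1.289² = 3.6450
Covariances σ_ij = r_ij · s_i · s_j:
  σ(X1,X2) = 0.310 × 1.140 × 0.827 = 0.2923
  σ(X1,X3) = 0.253 × 1.140 × 1.289 = 0.3718
  σ(X2,X3) = 0.166 × 0.827 × 1.289 = 0.1770
σ²_T = Σσ²ᵢ + 2·Σσ_ij = 3.6450 + 2 × 0.8411 = 5.3272
α = (3/2)·(1 − 3.6450/5.3272) = 0.47

α = 0.47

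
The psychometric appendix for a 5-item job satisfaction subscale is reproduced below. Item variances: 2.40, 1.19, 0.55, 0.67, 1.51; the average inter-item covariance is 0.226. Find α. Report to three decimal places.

Σσᵢ² = 2.40 + 1.19 + 0.55 + 0.67 + 1.51 = 6.32
Sum of the 10 distinct covariances = 10 × 0.226 = 2.260
σ²_T = Σσᵢ² + 2·Σcov = 6.32 + 2 × 2.260 = 10.840
α = (5/4)·(1 − 6.32/10.840) = 0.521

α = 0.521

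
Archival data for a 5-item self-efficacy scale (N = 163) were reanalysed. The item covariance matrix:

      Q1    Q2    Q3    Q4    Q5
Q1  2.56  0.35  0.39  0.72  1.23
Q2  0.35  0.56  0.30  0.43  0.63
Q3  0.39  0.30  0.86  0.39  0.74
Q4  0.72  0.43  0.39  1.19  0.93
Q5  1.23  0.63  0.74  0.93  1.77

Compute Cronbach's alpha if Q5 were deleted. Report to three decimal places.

Remaining items: Q1, Q2, Q3, Q4 (k = 4).
ΣVar(i) = 2.56 + 0.56 + 0.86 + 1.19 = 5.17
σ²_T = 5.17 + 2 × 2.58 = 10.33
α (item deleted) = (4/3)·(1 − 5.17/10.33) = 0.666

Cronbach's alpha = 0.666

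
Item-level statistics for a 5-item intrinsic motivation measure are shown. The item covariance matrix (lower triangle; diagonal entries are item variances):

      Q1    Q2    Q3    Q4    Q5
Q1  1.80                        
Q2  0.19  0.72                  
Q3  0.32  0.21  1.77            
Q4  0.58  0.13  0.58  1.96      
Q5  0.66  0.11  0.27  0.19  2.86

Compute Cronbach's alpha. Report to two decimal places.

α = 0.52

Σσ²ᵢ = 1.80 + 0.72 + 1.77 + 1.96 + 2.86 = 9.11
Sum of the distinct covariances = 3.24
σ²_T = 9.11 + 2 × 3.24 = 15.59
α = (k/(k−1))·(1 − Σσ²ᵢ/σ²_T) = (5/4)·(1 − 9.11/15.59) = 0.52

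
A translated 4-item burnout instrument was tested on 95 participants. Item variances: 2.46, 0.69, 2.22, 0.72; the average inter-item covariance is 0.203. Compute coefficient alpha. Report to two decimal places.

α = 0.38

Σσ²ᵢ = 2.46 + 0.69 + 2.22 + 0.72 = 6.09
Sum of the 6 distinct covariances = 6 × 0.203 = 1.218
σ²_total = Σσ²ᵢ + 2·Σcov = 6.09 + 2 × 1.218 = 8.526
α = (4/3)·(1 − 6.09/8.526) = 0.38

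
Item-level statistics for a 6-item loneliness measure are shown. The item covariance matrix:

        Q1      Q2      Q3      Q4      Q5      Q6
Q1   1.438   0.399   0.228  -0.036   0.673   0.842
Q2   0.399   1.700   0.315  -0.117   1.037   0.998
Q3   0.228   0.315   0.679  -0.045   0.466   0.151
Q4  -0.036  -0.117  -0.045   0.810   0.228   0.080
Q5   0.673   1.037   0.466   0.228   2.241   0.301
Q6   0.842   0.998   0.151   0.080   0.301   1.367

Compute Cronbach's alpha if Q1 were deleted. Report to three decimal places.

Remaining items: Q2, Q3, Q4, Q5, Q6 (k = 5).
Σσᵢ² = 1.700 + 0.679 + 0.810 + 2.241 + 1.367 = 6.797
σ²_T = 6.797 + 2 × 3.414 = 13.625
α (item deleted) = (5/4)·(1 − 6.797/13.625) = 0.626

Cronbach's alpha = 0.626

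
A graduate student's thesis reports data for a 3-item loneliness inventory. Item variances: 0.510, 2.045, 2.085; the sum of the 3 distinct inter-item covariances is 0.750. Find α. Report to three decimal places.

ΣVar(i) = 0.510 + 2.045 + 2.085 = 4.640
Sum of distinct covariances = 0.750
σ²_T = ΣVar(i) + 2·Σcov = 4.640 + 2 × 0.750 = 6.140
α = (3/2)·(1 − 4.640/6.140) = 0.366

α = 0.366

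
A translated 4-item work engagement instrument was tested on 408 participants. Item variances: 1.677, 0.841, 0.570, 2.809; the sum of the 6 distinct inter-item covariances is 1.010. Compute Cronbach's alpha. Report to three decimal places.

α = 0.340

Σσᵢ² = 1.677 + 0.841 + 0.570 + 2.809 = 5.897
Sum of distinct covariances = 1.010
σ²_T = Σσᵢ² + 2·Σcov = 5.897 + 2 × 1.010 = 7.917
α = (4/3)·(1 − 5.897/7.917) = 0.340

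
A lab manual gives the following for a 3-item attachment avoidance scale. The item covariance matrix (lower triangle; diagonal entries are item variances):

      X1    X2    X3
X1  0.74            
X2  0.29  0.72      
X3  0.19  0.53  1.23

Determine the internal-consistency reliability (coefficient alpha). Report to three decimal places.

α = 0.643

ΣVar(i) = 0.74 + 0.72 + 1.23 = 2.69
Σ_{i<j} σ_ij = 1.01
total variance = 2.69 + 2 × 1.01 = 4.71
α = (k/(k−1))·(1 − ΣVar(i)/total variance) = (3/2)·(1 − 2.69/4.71) = 0.643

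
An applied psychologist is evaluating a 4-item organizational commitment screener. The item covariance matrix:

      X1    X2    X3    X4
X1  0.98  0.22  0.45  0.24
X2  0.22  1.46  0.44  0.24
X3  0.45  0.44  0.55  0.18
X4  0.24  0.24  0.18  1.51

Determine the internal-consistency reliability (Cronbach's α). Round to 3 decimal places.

ΣVar(i) = 0.98 + 1.46 + 0.55 + 1.51 = 4.50
Sum of the distinct covariances = 1.77
σ²_T = 4.50 + 2 × 1.77 = 8.04
α = (k/(k−1))·(1 − ΣVar(i)/σ²_T) = (4/3)·(1 − 4.50/8.04) = 0.587

Cronbach's α = 0.587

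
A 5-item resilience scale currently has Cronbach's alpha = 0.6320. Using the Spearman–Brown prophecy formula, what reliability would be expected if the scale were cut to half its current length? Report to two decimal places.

Length factor m = 1/2
α' = m·α / (1 − (1−m)·α)
   = 1/2 × 0.6320 / (1 − (1 − 1/2) × 0.6320)
   = 0.3160 / 0.6840 = 0.46

predicted reliability = 0.46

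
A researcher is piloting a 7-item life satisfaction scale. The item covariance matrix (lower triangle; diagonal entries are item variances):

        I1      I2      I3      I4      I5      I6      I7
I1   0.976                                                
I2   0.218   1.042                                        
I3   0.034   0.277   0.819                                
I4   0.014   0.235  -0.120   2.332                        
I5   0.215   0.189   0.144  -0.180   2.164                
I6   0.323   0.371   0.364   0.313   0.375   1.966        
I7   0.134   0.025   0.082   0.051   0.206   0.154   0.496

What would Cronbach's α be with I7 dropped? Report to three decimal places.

α = 0.448

Remaining items: I1, I2, I3, I4, I5, I6 (k = 6).
ΣVar(i) = 0.976 + 1.042 + 0.819 + 2.332 + 2.164 + 1.966 = 9.299
Var(T) = 9.299 + 2 × 2.772 = 14.843
α (item deleted) = (6/5)·(1 − 9.299/14.843) = 0.448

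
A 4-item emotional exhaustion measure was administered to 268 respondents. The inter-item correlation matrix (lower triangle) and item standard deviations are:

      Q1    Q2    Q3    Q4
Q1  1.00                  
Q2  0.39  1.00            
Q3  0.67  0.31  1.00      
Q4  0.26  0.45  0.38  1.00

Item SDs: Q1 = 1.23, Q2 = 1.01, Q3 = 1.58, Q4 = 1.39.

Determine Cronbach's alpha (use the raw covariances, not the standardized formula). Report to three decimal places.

α = 0.728

Σσ²ᵢ = 1.23² + 1.01² + 1.58² + 1.39² = 6.9615
Covariances σ_ij = r_ij · s_i · s_j:
  σ(Q1,Q2) = 0.39 × 1.23 × 1.01 = 0.4845
  σ(Q1,Q3) = 0.67 × 1.23 × 1.58 = 1.3021
  σ(Q1,Q4) = 0.26 × 1.23 × 1.39 = 0.4445
  σ(Q2,Q3) = 0.31 × 1.01 × 1.58 = 0.4947
  σ(Q2,Q4) = 0.45 × 1.01 × 1.39 = 0.6318
  σ(Q3,Q4) = 0.38 × 1.58 × 1.39 = 0.8346
σ²_T = Σσ²ᵢ + 2·Σσ_ij = 6.9615 + 2 × 4.1922 = 15.3459
α = (4/3)·(1 − 6.9615/15.3459) = 0.728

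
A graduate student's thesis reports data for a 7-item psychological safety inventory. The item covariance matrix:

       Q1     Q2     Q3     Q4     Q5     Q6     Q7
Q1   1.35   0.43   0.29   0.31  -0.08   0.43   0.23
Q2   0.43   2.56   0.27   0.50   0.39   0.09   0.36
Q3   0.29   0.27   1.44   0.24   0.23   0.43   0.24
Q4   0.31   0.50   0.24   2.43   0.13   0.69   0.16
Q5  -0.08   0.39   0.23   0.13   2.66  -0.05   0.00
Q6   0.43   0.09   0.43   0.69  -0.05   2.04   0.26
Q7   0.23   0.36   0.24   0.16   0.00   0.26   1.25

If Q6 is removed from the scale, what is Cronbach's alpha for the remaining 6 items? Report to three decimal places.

Remaining items: Q1, Q2, Q3, Q4, Q5, Q7 (k = 6).
ΣVar(i) = 1.35 + 2.56 + 1.44 + 2.43 + 2.66 + 1.25 = 11.69
Var(T) = 11.69 + 2 × 3.70 = 19.09
α (item deleted) = (6/5)·(1 − 11.69/19.09) = 0.465

α = 0.465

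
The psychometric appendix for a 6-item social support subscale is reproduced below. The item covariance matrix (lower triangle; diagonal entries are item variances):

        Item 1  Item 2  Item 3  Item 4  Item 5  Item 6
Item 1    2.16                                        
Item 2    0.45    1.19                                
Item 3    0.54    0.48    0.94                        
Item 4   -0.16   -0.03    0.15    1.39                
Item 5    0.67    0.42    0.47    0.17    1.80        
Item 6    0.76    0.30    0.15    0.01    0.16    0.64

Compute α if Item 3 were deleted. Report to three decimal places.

Remaining items: Item 1, Item 2, Item 4, Item 5, Item 6 (k = 5).
Σσ²ᵢ = 2.16 + 1.19 + 1.39 + 1.80 + 0.64 = 7.18
total variance = 7.18 + 2 × 2.75 = 12.68
α (item deleted) = (5/4)·(1 − 7.18/12.68) = 0.542

α = 0.542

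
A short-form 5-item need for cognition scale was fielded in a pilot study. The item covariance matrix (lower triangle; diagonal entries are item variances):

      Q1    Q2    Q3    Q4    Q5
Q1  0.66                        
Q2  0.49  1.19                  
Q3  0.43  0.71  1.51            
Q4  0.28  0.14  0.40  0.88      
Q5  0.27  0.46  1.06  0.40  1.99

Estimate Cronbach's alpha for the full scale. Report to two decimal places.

ΣVar(i) = 0.66 + 1.19 + 1.51 + 0.88 + 1.99 = 6.23
Σ_{i<j} σ_ij = 4.64
Var(T) = 6.23 + 2 × 4.64 = 15.51
α = (k/(k−1))·(1 − ΣVar(i)/Var(T)) = (5/4)·(1 − 6.23/15.51) = 0.75

α = 0.75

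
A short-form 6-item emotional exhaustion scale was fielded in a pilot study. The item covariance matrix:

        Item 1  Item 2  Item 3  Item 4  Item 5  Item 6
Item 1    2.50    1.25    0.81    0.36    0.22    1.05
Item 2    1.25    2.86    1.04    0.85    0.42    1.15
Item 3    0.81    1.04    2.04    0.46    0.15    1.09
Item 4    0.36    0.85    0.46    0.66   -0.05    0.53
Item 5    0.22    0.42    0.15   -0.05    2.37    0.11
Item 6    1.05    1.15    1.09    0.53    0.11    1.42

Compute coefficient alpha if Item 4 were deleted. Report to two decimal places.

Remaining items: Item 1, Item 2, Item 3, Item 5, Item 6 (k = 5).
ΣVar(i) = 2.50 + 2.86 + 2.04 + 2.37 + 1.42 = 11.19
total variance = 11.19 + 2 × 7.29 = 25.77
α (item deleted) = (5/4)·(1 − 11.19/25.77) = 0.71

α = 0.71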